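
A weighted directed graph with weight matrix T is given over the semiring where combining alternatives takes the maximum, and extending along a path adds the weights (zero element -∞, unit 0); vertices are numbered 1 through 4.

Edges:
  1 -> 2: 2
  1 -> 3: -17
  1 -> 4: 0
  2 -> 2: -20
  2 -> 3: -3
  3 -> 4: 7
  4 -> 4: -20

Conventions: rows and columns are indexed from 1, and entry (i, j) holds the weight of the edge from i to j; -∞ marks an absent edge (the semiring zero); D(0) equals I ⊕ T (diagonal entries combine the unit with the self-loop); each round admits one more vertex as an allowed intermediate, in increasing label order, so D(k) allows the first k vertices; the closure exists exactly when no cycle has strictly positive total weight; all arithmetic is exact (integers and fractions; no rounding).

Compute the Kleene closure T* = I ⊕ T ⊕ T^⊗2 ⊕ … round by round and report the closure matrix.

D(0):
  [0, 2, -17, 0]
  [-∞, 0, -3, -∞]
  [-∞, -∞, 0, 7]
  [-∞, -∞, -∞, 0]
D(1):
  [0, 2, -17, 0]
  [-∞, 0, -3, -∞]
  [-∞, -∞, 0, 7]
  [-∞, -∞, -∞, 0]
D(2):
  [0, 2, -1, 0]
  [-∞, 0, -3, -∞]
  [-∞, -∞, 0, 7]
  [-∞, -∞, -∞, 0]
D(3):
  [0, 2, -1, 6]
  [-∞, 0, -3, 4]
  [-∞, -∞, 0, 7]
  [-∞, -∞, -∞, 0]
D(4):
  [0, 2, -1, 6]
  [-∞, 0, -3, 4]
  [-∞, -∞, 0, 7]
  [-∞, -∞, -∞, 0]
Answer: T* = [[0, 2, -1, 6], [-∞, 0, -3, 4], [-∞, -∞, 0, 7], [-∞, -∞, -∞, 0]]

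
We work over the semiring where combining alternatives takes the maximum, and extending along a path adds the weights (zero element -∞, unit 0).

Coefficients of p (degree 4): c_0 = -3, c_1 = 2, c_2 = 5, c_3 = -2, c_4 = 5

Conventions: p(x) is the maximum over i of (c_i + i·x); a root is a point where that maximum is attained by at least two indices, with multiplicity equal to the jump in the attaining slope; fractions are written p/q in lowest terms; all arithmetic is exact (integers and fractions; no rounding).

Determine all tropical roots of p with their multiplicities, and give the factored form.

hull edge (i=0, c=-3) to (i=1, c=2): slope 5, span 1
hull edge (i=1, c=2) to (i=2, c=5): slope 3, span 1
hull edge (i=2, c=5) to (i=4, c=5): slope 0, span 2
Factored form: p(x) = 5 ⊗ (x ⊕ (-5)) ⊗ (x ⊕ (-3)) ⊗ (x ⊕ 0) ⊗ (x ⊕ 0)
Answer: roots = -5 (mult 1), -3 (mult 1), 0 (mult 2)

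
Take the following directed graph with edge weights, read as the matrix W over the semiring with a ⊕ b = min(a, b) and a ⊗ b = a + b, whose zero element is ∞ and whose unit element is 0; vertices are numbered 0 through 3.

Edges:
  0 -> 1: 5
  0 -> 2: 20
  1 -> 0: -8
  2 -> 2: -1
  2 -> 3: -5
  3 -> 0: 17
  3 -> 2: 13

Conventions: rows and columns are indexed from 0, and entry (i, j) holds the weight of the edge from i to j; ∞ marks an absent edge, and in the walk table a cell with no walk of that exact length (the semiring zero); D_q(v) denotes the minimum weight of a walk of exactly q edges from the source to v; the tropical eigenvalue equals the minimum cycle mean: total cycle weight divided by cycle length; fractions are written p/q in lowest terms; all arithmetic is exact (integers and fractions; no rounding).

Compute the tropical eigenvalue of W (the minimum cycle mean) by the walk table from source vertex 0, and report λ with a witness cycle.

q=0: [0, ∞, ∞, ∞]
q=1: [∞, 5, 20, ∞]
q=2: [-3, ∞, 19, 15]
q=3: [32, 2, 17, 14]
q=4: [-6, 37, 16, 12]
Optimal cycle mean attained by: cycle 0->1->0, total 5 + (-8), length 2.
Answer: λ = -3/2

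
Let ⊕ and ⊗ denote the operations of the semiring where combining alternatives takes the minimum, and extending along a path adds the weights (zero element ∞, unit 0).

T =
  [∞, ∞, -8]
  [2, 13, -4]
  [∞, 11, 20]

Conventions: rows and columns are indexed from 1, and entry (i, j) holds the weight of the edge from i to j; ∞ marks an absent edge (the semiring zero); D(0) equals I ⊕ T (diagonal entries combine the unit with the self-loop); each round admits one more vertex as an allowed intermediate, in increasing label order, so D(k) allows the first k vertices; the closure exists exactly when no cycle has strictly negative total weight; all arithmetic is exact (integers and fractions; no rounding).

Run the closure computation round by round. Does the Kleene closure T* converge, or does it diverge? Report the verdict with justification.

D(0):
  [0, ∞, -8]
  [2, 0, -4]
  [∞, 11, 0]
D(1):
  [0, ∞, -8]
  [2, 0, -6]
  [∞, 11, 0]
D(2):
  [0, ∞, -8]
  [2, 0, -6]
  [13, 11, 0]
D(3):
  [0, 3, -8]
  [2, 0, -6]
  [13, 11, 0]
Key observation: every diagonal entry stays at the unit through all rounds, so no improving cycle exists.
Answer: CONVERGES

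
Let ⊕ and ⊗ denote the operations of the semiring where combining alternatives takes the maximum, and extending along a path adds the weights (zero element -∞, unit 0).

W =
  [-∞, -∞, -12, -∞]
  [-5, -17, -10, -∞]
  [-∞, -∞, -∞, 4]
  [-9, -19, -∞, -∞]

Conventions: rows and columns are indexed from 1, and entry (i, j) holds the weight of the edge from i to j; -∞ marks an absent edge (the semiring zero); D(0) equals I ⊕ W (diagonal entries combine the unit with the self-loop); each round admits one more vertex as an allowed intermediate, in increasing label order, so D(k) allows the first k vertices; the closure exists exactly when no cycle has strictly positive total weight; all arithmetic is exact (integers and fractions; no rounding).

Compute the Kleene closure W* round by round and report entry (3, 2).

D(0):
  [0, -∞, -12, -∞]
  [-5, 0, -10, -∞]
  [-∞, -∞, 0, 4]
  [-9, -19, -∞, 0]
D(1):
  [0, -∞, -12, -∞]
  [-5, 0, -10, -∞]
  [-∞, -∞, 0, 4]
  [-9, -19, -21, 0]
D(2):
  [0, -∞, -12, -∞]
  [-5, 0, -10, -∞]
  [-∞, -∞, 0, 4]
  [-9, -19, -21, 0]
D(3):
  [0, -∞, -12, -8]
  [-5, 0, -10, -6]
  [-∞, -∞, 0, 4]
  [-9, -19, -21, 0]
D(4):
  [0, -27, -12, -8]
  [-5, 0, -10, -6]
  [-5, -15, 0, 4]
  [-9, -19, -21, 0]
Answer: W*[3][2] = -15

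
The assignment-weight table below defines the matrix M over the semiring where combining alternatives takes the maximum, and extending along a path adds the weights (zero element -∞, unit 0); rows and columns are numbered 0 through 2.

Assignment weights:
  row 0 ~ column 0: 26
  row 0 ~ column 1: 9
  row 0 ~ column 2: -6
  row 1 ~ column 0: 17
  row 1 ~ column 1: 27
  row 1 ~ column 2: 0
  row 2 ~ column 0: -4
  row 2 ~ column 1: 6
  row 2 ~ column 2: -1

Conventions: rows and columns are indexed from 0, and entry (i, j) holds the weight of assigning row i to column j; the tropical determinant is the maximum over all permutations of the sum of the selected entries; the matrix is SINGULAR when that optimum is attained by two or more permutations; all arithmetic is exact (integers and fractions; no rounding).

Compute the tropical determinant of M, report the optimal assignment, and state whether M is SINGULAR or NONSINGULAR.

σ = (0, 1, 2): 26 + 27 + (-1) = 52
σ = (0, 2, 1): 26 + 0 + 6 = 32
σ = (1, 0, 2): 9 + 17 + (-1) = 25
σ = (1, 2, 0): 9 + 0 + (-4) = 5
σ = (2, 0, 1): (-6) + 17 + 6 = 17
σ = (2, 1, 0): (-6) + 27 + (-4) = 17
Optimal value attained by: σ = (0, 1, 2).
Answer: det⊕(M) = 52; verdict: NONSINGULAR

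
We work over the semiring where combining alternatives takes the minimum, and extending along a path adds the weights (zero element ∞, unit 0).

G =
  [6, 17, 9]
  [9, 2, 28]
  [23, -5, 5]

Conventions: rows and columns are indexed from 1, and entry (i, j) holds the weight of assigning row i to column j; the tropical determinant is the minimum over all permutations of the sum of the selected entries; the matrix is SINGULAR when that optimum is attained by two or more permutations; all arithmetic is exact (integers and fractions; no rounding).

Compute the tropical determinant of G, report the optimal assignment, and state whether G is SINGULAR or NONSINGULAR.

σ = (1, 2, 3): 6 + 2 + 5 = 13
σ = (1, 3, 2): 6 + 28 + (-5) = 29
σ = (2, 1, 3): 17 + 9 + 5 = 31
σ = (2, 3, 1): 17 + 28 + 23 = 68
σ = (3, 1, 2): 9 + 9 + (-5) = 13
σ = (3, 2, 1): 9 + 2 + 23 = 34
Optimal value attained by: σ = (1, 2, 3).
Answer: det⊕(G) = 13; verdict: SINGULAR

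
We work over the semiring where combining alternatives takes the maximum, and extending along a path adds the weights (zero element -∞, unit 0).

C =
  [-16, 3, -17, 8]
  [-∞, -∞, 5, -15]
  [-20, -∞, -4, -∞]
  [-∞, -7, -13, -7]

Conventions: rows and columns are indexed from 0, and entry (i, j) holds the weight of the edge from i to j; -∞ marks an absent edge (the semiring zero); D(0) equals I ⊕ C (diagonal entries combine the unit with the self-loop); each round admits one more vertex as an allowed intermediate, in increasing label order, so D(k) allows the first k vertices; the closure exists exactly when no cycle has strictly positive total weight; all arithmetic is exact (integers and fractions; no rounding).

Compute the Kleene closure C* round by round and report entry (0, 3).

D(0):
  [0, 3, -17, 8]
  [-∞, 0, 5, -15]
  [-20, -∞, 0, -∞]
  [-∞, -7, -13, 0]
D(1):
  [0, 3, -17, 8]
  [-∞, 0, 5, -15]
  [-20, -17, 0, -12]
  [-∞, -7, -13, 0]
D(2):
  [0, 3, 8, 8]
  [-∞, 0, 5, -15]
  [-20, -17, 0, -12]
  [-∞, -7, -2, 0]
D(3):
  [0, 3, 8, 8]
  [-15, 0, 5, -7]
  [-20, -17, 0, -12]
  [-22, -7, -2, 0]
D(4):
  [0, 3, 8, 8]
  [-15, 0, 5, -7]
  [-20, -17, 0, -12]
  [-22, -7, -2, 0]
Answer: C*[0][3] = 8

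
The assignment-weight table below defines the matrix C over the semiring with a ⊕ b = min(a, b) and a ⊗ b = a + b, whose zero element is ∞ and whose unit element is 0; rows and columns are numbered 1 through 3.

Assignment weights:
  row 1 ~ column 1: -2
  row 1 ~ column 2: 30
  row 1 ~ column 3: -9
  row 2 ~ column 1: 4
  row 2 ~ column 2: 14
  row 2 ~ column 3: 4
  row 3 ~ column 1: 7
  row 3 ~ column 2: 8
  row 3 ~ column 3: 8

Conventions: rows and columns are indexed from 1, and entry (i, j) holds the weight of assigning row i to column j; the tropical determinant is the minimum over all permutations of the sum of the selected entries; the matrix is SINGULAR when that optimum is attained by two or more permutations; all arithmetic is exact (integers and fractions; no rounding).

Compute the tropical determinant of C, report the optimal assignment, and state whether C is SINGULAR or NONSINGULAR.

σ = (1, 2, 3): (-2) + 14 + 8 = 20
σ = (1, 3, 2): (-2) + 4 + 8 = 10
σ = (2, 1, 3): 30 + 4 + 8 = 42
σ = (2, 3, 1): 30 + 4 + 7 = 41
σ = (3, 1, 2): (-9) + 4 + 8 = 3
σ = (3, 2, 1): (-9) + 14 + 7 = 12
Optimal value attained by: σ = (3, 1, 2).
Answer: det⊕(C) = 3; verdict: NONSINGULAR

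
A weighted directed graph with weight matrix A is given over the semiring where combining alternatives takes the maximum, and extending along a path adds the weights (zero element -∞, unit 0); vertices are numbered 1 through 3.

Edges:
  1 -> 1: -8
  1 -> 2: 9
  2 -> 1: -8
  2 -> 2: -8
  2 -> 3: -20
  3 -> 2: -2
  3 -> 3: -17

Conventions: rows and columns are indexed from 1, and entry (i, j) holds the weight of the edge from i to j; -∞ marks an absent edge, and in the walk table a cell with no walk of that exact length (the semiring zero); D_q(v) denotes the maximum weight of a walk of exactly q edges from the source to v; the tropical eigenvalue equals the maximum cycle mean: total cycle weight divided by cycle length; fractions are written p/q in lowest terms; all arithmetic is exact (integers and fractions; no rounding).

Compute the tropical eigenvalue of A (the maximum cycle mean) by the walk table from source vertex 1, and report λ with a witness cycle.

q=0: [0, -∞, -∞]
q=1: [-8, 9, -∞]
q=2: [1, 1, -11]
q=3: [-7, 10, -19]
Optimal cycle mean attained by: cycle 1->2->1, total 9 + (-8), length 2.
Answer: λ = 1/2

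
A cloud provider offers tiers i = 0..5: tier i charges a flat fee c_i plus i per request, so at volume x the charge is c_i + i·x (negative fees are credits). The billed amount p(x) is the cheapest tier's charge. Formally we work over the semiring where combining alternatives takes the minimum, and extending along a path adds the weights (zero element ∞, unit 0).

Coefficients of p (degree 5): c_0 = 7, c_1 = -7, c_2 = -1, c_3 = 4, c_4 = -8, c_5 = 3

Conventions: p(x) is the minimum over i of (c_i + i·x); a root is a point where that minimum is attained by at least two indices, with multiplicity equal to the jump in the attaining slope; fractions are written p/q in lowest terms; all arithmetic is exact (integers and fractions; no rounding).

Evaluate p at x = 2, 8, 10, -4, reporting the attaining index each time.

p(2) = min(7+0·2=7, -7+1·2=-5, -1+2·2=3, 4+3·2=10, -8+4·2=0, 3+5·2=13) = -5 (attained by i=1)
p(8) = min(7+0·8=7, -7+1·8=1, -1+2·8=15, 4+3·8=28, -8+4·8=24, 3+5·8=43) = 1 (attained by i=1)
p(10) = min(7+0·10=7, -7+1·10=3, -1+2·10=19, 4+3·10=34, -8+4·10=32, 3+5·10=53) = 3 (attained by i=1)
p(-4) = min(7+0·(-4)=7, -7+1·(-4)=-11, -1+2·(-4)=-9, 4+3·(-4)=-8, -8+4·(-4)=-24, 3+5·(-4)=-17) = -24 (attained by i=4)
Answer: p(2) = -5; p(8) = 1; p(10) = 3; p(-4) = -24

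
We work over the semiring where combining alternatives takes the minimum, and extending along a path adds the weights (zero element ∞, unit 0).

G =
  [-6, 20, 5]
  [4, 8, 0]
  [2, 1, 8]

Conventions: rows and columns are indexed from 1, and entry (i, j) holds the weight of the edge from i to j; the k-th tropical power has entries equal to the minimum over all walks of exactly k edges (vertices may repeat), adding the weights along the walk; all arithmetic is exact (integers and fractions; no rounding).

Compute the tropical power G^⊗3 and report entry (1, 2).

G^⊗2:
  [-12, 6, -1]
  [-2, 1, 8]
  [-4, 9, 1]
G^⊗3:
  [-18, 0, -7]
  [-8, 9, 1]
  [-10, 2, 1]
Key observation: the optimum is the walk 1->1->3->2, with weight (-6) + 5 + 1 = 0.
Optimal value attained by: walk 1->1->3->2.
Answer: (G^⊗3)[1][2] = 0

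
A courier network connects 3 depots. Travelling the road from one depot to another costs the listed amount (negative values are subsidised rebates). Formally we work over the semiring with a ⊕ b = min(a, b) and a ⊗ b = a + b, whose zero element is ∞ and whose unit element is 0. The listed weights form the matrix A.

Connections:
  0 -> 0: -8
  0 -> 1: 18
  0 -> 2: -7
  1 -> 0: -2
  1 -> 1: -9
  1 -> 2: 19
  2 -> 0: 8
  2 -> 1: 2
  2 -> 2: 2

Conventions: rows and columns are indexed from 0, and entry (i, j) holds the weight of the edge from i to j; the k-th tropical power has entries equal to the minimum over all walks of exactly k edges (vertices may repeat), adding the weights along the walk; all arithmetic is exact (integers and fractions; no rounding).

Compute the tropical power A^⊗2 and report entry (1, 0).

A^⊗2:
  [-16, -5, -15]
  [-11, -18, -9]
  [0, -7, 1]
Key observation: the optimum is the walk 1->1->0, with weight (-9) + (-2) = -11.
Optimal value attained by: walk 1->1->0.
Answer: (A^⊗2)[1][0] = -11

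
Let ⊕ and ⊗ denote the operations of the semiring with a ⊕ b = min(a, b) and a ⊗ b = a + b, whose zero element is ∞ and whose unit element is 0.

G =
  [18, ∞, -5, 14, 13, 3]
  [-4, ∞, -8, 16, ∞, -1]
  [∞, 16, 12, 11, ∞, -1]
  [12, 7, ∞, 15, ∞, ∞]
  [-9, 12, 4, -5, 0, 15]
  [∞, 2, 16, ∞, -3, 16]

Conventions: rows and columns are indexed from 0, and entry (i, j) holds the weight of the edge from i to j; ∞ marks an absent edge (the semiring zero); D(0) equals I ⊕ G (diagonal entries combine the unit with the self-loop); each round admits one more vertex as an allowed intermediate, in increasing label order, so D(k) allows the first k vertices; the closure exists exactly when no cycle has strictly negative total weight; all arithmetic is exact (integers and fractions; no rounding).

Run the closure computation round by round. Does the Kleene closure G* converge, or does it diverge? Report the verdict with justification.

D(0):
  [0, ∞, -5, 14, 13, 3]
  [-4, 0, -8, 16, ∞, -1]
  [∞, 16, 0, 11, ∞, -1]
  [12, 7, ∞, 0, ∞, ∞]
  [-9, 12, 4, -5, 0, 15]
  [∞, 2, 16, ∞, -3, 0]
D(1):
  [0, ∞, -5, 14, 13, 3]
  [-4, 0, -9, 10, 9, -1]
  [∞, 16, 0, 11, ∞, -1]
  [12, 7, 7, 0, 25, 15]
  [-9, 12, -14, -5, 0, -6]
  [∞, 2, 16, ∞, -3, 0]
D(2):
  [0, ∞, -5, 14, 13, 3]
  [-4, 0, -9, 10, 9, -1]
  [12, 16, 0, 11, 25, -1]
  [3, 7, -2, 0, 16, 6]
  [-9, 12, -14, -5, 0, -6]
  [-2, 2, -7, 12, -3, 0]
Detection: at round 3, diagonal entry (5, 5) turns strictly negative.
Key observation: the cycle 5->1->0->2->5 has total weight 2 + (-4) + (-5) + (-1), which is strictly negative.
Answer: DIVERGES — negative cycle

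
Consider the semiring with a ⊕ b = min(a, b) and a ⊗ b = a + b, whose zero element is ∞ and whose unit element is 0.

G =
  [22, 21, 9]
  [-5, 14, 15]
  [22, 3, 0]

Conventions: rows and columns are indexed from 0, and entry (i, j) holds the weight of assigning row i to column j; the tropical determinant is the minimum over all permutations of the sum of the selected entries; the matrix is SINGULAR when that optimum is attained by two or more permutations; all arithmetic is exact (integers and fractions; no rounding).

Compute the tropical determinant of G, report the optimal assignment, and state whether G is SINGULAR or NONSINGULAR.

σ = (0, 1, 2): 22 + 14 + 0 = 36
σ = (0, 2, 1): 22 + 15 + 3 = 40
σ = (1, 0, 2): 21 + (-5) + 0 = 16
σ = (1, 2, 0): 21 + 15 + 22 = 58
σ = (2, 0, 1): 9 + (-5) + 3 = 7
σ = (2, 1, 0): 9 + 14 + 22 = 45
Optimal value attained by: σ = (2, 0, 1).
Answer: det⊕(G) = 7; verdict: NONSINGULAR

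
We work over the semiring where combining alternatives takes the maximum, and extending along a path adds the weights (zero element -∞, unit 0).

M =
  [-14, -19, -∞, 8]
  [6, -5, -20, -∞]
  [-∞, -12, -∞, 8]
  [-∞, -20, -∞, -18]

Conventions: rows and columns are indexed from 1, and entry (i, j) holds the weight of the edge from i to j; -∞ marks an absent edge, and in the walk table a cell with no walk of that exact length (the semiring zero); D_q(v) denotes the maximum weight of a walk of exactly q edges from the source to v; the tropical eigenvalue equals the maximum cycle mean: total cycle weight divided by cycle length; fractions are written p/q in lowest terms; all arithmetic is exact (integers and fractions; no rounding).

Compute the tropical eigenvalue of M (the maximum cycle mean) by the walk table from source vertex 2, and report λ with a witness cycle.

q=0: [-∞, 0, -∞, -∞]
q=1: [6, -5, -20, -∞]
q=2: [1, -10, -25, 14]
q=3: [-4, -6, -30, 9]
q=4: [0, -11, -26, 4]
Optimal cycle mean attained by: cycle 1->4->2->1, total 8 + (-20) + 6, length 3.
Answer: λ = -2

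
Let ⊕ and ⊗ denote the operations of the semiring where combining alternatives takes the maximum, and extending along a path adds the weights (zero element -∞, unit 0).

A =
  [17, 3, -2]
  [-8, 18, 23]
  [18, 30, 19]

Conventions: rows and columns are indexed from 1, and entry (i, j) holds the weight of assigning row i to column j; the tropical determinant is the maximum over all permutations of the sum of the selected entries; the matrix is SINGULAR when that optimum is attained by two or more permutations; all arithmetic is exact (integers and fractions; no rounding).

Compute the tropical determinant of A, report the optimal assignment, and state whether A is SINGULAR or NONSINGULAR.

σ = (1, 2, 3): 17 + 18 + 19 = 54
σ = (1, 3, 2): 17 + 23 + 30 = 70
σ = (2, 1, 3): 3 + (-8) + 19 = 14
σ = (2, 3, 1): 3 + 23 + 18 = 44
σ = (3, 1, 2): (-2) + (-8) + 30 = 20
σ = (3, 2, 1): (-2) + 18 + 18 = 34
Optimal value attained by: σ = (1, 3, 2).
Answer: det⊕(A) = 70; verdict: NONSINGULAR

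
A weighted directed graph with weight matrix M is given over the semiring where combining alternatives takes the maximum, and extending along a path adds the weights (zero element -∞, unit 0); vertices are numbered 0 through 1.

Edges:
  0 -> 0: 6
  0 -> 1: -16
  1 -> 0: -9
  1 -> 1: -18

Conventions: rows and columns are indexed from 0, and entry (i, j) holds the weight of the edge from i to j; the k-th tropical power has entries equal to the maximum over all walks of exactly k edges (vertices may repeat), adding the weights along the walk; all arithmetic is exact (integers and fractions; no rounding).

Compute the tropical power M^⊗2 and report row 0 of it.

M^⊗2:
  [12, -10]
  [-3, -25]
Answer: row 0 of M^⊗2 = [12, -10]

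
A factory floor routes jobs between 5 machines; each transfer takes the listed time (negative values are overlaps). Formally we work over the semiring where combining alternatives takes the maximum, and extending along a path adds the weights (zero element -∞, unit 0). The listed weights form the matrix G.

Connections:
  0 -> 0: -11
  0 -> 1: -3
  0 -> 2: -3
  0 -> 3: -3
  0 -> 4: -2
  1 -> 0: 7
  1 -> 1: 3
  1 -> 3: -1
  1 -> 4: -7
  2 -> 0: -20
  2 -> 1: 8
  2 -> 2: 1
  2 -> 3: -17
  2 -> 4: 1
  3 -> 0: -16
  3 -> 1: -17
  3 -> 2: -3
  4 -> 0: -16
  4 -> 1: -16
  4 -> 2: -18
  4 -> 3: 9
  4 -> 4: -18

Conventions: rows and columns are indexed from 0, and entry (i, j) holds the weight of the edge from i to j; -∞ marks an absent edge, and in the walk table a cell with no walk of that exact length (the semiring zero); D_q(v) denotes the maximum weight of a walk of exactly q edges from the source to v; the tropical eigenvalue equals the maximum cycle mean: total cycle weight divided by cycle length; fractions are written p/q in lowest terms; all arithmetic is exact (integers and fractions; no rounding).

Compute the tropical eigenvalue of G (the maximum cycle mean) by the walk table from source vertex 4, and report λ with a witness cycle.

q=0: [-∞, -∞, -∞, -∞, 0]
q=1: [-16, -16, -18, 9, -18]
q=2: [-7, -8, 6, -9, -17]
q=3: [-1, 14, 7, -8, 7]
q=4: [21, 17, 8, 16, 8]
q=5: [24, 20, 18, 18, 19]
Optimal cycle mean attained by: cycle 0->2->1->0, total (-3) + 8 + 7, length 3.
Answer: λ = 4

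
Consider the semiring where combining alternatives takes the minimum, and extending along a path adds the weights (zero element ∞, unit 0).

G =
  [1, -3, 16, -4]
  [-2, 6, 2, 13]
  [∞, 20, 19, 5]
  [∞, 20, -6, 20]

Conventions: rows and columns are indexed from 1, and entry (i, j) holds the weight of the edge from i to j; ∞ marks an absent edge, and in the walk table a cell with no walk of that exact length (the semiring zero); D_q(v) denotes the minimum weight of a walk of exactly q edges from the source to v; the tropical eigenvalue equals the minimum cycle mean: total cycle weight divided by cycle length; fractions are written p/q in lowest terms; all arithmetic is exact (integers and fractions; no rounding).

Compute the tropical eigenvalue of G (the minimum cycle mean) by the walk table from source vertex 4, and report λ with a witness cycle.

q=0: [∞, ∞, ∞, 0]
q=1: [∞, 20, -6, 20]
q=2: [18, 14, 13, -1]
q=3: [12, 15, -7, 14]
q=4: [13, 9, 8, -2]
Optimal cycle mean attained by: cycle 1->2->1, total (-3) + (-2), length 2.
Answer: λ = -5/2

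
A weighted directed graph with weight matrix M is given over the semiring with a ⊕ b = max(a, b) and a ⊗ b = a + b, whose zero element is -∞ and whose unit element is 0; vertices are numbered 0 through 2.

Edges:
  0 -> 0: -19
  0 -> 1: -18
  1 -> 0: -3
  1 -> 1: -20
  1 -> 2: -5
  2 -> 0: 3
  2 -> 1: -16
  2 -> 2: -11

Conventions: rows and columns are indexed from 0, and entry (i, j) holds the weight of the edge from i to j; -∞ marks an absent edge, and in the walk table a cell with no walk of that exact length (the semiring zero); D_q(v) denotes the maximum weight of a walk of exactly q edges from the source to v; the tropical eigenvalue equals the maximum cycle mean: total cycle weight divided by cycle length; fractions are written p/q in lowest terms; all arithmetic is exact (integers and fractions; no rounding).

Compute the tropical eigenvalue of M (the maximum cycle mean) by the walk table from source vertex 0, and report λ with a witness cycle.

q=0: [0, -∞, -∞]
q=1: [-19, -18, -∞]
q=2: [-21, -37, -23]
q=3: [-20, -39, -34]
Optimal cycle mean attained by: cycle 0->1->2->0, total (-18) + (-5) + 3, length 3.
Answer: λ = -20/3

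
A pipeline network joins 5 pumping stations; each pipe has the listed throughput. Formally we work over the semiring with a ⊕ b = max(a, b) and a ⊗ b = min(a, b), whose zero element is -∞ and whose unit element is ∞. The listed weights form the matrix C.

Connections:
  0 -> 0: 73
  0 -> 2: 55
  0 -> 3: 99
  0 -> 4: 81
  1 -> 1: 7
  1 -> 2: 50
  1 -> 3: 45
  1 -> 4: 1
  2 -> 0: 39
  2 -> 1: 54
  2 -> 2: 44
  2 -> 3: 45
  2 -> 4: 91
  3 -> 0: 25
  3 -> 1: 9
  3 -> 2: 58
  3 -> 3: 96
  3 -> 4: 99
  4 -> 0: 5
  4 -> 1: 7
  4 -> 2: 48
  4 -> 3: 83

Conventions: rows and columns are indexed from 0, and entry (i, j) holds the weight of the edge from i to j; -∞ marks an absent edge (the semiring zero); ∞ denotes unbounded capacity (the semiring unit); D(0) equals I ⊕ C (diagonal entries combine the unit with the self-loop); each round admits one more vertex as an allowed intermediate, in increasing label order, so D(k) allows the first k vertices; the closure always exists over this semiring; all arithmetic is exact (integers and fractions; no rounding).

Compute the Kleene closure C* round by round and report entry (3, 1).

D(0):
  [∞, -∞, 55, 99, 81]
  [-∞, ∞, 50, 45, 1]
  [39, 54, ∞, 45, 91]
  [25, 9, 58, ∞, 99]
  [5, 7, 48, 83, ∞]
D(1):
  [∞, -∞, 55, 99, 81]
  [-∞, ∞, 50, 45, 1]
  [39, 54, ∞, 45, 91]
  [25, 9, 58, ∞, 99]
  [5, 7, 48, 83, ∞]
D(2):
  [∞, -∞, 55, 99, 81]
  [-∞, ∞, 50, 45, 1]
  [39, 54, ∞, 45, 91]
  [25, 9, 58, ∞, 99]
  [5, 7, 48, 83, ∞]
D(3):
  [∞, 54, 55, 99, 81]
  [39, ∞, 50, 45, 50]
  [39, 54, ∞, 45, 91]
  [39, 54, 58, ∞, 99]
  [39, 48, 48, 83, ∞]
D(4):
  [∞, 54, 58, 99, 99]
  [39, ∞, 50, 45, 50]
  [39, 54, ∞, 45, 91]
  [39, 54, 58, ∞, 99]
  [39, 54, 58, 83, ∞]
D(5):
  [∞, 54, 58, 99, 99]
  [39, ∞, 50, 50, 50]
  [39, 54, ∞, 83, 91]
  [39, 54, 58, ∞, 99]
  [39, 54, 58, 83, ∞]
Answer: C*[3][1] = 54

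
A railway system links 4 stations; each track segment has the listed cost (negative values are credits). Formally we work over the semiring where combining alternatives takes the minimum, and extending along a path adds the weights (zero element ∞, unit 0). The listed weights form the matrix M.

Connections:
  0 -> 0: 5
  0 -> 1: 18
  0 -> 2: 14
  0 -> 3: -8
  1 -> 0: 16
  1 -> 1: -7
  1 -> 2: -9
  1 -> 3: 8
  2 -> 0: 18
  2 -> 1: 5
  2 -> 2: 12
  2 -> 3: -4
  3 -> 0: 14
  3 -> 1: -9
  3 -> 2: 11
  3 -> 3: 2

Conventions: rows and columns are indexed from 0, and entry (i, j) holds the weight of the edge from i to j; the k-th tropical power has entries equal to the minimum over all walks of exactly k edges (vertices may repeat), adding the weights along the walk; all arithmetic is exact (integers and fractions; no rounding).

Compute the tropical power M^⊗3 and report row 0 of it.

M^⊗2:
  [6, -17, 3, -6]
  [9, -14, -16, -13]
  [10, -13, -4, -2]
  [7, -16, -18, -1]
M^⊗3:
  [-1, -24, -26, -9]
  [1, -22, -23, -20]
  [3, -20, -22, -8]
  [0, -23, -25, -22]
Answer: row 0 of M^⊗3 = [-1, -24, -26, -9]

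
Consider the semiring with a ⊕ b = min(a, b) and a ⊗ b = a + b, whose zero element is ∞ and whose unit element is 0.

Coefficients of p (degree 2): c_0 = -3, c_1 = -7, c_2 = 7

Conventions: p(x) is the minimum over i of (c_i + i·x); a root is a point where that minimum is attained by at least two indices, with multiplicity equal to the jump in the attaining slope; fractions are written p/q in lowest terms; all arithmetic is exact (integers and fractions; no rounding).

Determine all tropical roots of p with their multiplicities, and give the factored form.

hull edge (i=0, c=-3) to (i=1, c=-7): slope -4, span 1
hull edge (i=1, c=-7) to (i=2, c=7): slope 14, span 1
Factored form: p(x) = 7 ⊗ (x ⊕ (-14)) ⊗ (x ⊕ 4)
Answer: roots = -14 (mult 1), 4 (mult 1)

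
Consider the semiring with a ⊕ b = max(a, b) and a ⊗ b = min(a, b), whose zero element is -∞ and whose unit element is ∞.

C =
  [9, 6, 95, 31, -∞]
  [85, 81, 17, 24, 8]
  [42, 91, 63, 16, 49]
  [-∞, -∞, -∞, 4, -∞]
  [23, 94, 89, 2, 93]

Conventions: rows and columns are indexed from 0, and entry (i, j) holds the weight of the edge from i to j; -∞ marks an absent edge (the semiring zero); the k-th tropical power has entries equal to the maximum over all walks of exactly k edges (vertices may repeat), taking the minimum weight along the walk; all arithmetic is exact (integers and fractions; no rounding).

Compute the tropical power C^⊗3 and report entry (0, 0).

C^⊗2:
  [42, 91, 63, 16, 49]
  [81, 81, 85, 31, 17]
  [85, 81, 63, 31, 49]
  [-∞, -∞, -∞, 4, -∞]
  [85, 93, 89, 24, 93]
C^⊗3:
  [85, 81, 63, 31, 49]
  [81, 85, 81, 31, 49]
  [81, 81, 85, 31, 49]
  [-∞, -∞, -∞, 4, -∞]
  [85, 93, 89, 31, 93]
Key observation: the optimum is the walk 0->2->1->0, with weight 95 min 91 min 85 = 85.
Optimal value attained by: walk 0->2->1->0.
Answer: (C^⊗3)[0][0] = 85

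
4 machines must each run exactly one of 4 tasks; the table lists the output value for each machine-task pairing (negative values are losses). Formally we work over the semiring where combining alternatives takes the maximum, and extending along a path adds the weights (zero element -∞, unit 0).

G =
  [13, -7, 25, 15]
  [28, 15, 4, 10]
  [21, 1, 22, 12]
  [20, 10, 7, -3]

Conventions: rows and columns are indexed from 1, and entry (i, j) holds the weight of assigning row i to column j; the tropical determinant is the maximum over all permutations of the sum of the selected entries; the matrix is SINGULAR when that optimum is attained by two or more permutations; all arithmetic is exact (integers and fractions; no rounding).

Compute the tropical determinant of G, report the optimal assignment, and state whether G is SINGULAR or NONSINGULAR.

σ = (1, 2, 3, 4): 13 + 15 + 22 + (-3) = 47
σ = (1, 2, 4, 3): 13 + 15 + 12 + 7 = 47
σ = (1, 3, 2, 4): 13 + 4 + 1 + (-3) = 15
σ = (1, 3, 4, 2): 13 + 4 + 12 + 10 = 39
σ = (1, 4, 2, 3): 13 + 10 + 1 + 7 = 31
σ = (1, 4, 3, 2): 13 + 10 + 22 + 10 = 55
σ = (2, 1, 3, 4): (-7) + 28 + 22 + (-3) = 40
σ = (2, 1, 4, 3): (-7) + 28 + 12 + 7 = 40
σ = (2, 3, 1, 4): (-7) + 4 + 21 + (-3) = 15
σ = (2, 3, 4, 1): (-7) + 4 + 12 + 20 = 29
σ = (2, 4, 1, 3): (-7) + 10 + 21 + 7 = 31
σ = (2, 4, 3, 1): (-7) + 10 + 22 + 20 = 45
σ = (3, 1, 2, 4): 25 + 28 + 1 + (-3) = 51
σ = (3, 1, 4, 2): 25 + 28 + 12 + 10 = 75
σ = (3, 2, 1, 4): 25 + 15 + 21 + (-3) = 58
σ = (3, 2, 4, 1): 25 + 15 + 12 + 20 = 72
σ = (3, 4, 1, 2): 25 + 10 + 21 + 10 = 66
σ = (3, 4, 2, 1): 25 + 10 + 1 + 20 = 56
σ = (4, 1, 2, 3): 15 + 28 + 1 + 7 = 51
σ = (4, 1, 3, 2): 15 + 28 + 22 + 10 = 75
σ = (4, 2, 1, 3): 15 + 15 + 21 + 7 = 58
σ = (4, 2, 3, 1): 15 + 15 + 22 + 20 = 72
σ = (4, 3, 1, 2): 15 + 4 + 21 + 10 = 50
σ = (4, 3, 2, 1): 15 + 4 + 1 + 20 = 40
Optimal value attained by: σ = (3, 1, 4, 2).
Answer: det⊕(G) = 75; verdict: SINGULAR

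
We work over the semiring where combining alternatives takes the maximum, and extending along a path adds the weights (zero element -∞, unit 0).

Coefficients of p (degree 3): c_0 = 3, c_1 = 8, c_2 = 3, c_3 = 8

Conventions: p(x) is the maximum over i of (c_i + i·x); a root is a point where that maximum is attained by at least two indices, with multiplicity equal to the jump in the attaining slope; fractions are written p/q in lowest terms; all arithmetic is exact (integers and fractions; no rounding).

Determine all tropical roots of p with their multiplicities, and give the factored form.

hull edge (i=0, c=3) to (i=1, c=8): slope 5, span 1
hull edge (i=1, c=8) to (i=3, c=8): slope 0, span 2
Factored form: p(x) = 8 ⊗ (x ⊕ (-5)) ⊗ (x ⊕ 0) ⊗ (x ⊕ 0)
Answer: roots = -5 (mult 1), 0 (mult 2)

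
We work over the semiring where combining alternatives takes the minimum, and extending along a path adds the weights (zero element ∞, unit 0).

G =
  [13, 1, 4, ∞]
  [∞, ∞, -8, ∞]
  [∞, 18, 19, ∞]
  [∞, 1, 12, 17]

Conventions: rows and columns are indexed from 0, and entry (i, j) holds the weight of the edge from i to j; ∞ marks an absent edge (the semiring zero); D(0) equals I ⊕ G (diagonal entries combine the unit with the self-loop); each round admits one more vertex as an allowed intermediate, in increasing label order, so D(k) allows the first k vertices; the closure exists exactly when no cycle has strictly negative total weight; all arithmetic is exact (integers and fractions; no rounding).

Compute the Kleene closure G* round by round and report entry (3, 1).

D(0):
  [0, 1, 4, ∞]
  [∞, 0, -8, ∞]
  [∞, 18, 0, ∞]
  [∞, 1, 12, 0]
D(1):
  [0, 1, 4, ∞]
  [∞, 0, -8, ∞]
  [∞, 18, 0, ∞]
  [∞, 1, 12, 0]
D(2):
  [0, 1, -7, ∞]
  [∞, 0, -8, ∞]
  [∞, 18, 0, ∞]
  [∞, 1, -7, 0]
D(3):
  [0, 1, -7, ∞]
  [∞, 0, -8, ∞]
  [∞, 18, 0, ∞]
  [∞, 1, -7, 0]
D(4):
  [0, 1, -7, ∞]
  [∞, 0, -8, ∞]
  [∞, 18, 0, ∞]
  [∞, 1, -7, 0]
Answer: G*[3][1] = 1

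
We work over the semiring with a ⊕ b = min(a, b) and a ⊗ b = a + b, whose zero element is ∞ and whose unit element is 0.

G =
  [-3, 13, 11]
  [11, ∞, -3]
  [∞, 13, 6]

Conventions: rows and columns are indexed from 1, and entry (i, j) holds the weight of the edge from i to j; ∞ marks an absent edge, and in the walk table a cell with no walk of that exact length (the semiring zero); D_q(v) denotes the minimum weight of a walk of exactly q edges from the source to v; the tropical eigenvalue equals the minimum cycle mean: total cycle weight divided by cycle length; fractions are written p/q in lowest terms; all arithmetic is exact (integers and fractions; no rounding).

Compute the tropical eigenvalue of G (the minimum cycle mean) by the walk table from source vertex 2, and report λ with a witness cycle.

q=0: [∞, 0, ∞]
q=1: [11, ∞, -3]
q=2: [8, 10, 3]
q=3: [5, 16, 7]
Optimal cycle mean attained by: cycle 1->1, total (-3), length 1.
Answer: λ = -3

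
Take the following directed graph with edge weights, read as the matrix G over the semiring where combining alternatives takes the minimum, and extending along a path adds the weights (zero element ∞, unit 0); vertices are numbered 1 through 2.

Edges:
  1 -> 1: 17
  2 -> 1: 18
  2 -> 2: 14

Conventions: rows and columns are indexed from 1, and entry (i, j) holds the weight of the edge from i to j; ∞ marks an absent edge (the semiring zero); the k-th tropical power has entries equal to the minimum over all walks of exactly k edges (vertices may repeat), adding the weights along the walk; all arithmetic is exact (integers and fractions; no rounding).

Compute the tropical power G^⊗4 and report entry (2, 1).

G^⊗2:
  [34, ∞]
  [32, 28]
G^⊗3:
  [51, ∞]
  [46, 42]
G^⊗4:
  [68, ∞]
  [60, 56]
Key observation: the optimum is the walk 2->2->2->2->1, with weight 14 + 14 + 14 + 18 = 60.
Optimal value attained by: walk 2->2->2->2->1.
Answer: (G^⊗4)[2][1] = 60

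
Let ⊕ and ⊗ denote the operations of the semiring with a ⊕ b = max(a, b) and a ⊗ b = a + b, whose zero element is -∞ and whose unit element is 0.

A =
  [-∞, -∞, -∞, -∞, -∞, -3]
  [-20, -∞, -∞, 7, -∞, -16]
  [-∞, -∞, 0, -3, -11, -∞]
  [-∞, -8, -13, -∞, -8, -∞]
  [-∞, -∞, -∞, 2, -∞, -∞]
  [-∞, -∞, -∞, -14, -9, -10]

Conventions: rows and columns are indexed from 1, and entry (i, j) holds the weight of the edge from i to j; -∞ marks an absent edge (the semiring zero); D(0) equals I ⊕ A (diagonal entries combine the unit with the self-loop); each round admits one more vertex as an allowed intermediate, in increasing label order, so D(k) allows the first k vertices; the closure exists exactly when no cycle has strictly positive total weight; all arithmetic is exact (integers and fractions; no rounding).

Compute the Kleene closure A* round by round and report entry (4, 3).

D(0):
  [0, -∞, -∞, -∞, -∞, -3]
  [-20, 0, -∞, 7, -∞, -16]
  [-∞, -∞, 0, -3, -11, -∞]
  [-∞, -8, -13, 0, -8, -∞]
  [-∞, -∞, -∞, 2, 0, -∞]
  [-∞, -∞, -∞, -14, -9, 0]
D(1):
  [0, -∞, -∞, -∞, -∞, -3]
  [-20, 0, -∞, 7, -∞, -16]
  [-∞, -∞, 0, -3, -11, -∞]
  [-∞, -8, -13, 0, -8, -∞]
  [-∞, -∞, -∞, 2, 0, -∞]
  [-∞, -∞, -∞, -14, -9, 0]
D(2):
  [0, -∞, -∞, -∞, -∞, -3]
  [-20, 0, -∞, 7, -∞, -16]
  [-∞, -∞, 0, -3, -11, -∞]
  [-28, -8, -13, 0, -8, -24]
  [-∞, -∞, -∞, 2, 0, -∞]
  [-∞, -∞, -∞, -14, -9, 0]
D(3):
  [0, -∞, -∞, -∞, -∞, -3]
  [-20, 0, -∞, 7, -∞, -16]
  [-∞, -∞, 0, -3, -11, -∞]
  [-28, -8, -13, 0, -8, -24]
  [-∞, -∞, -∞, 2, 0, -∞]
  [-∞, -∞, -∞, -14, -9, 0]
D(4):
  [0, -∞, -∞, -∞, -∞, -3]
  [-20, 0, -6, 7, -1, -16]
  [-31, -11, 0, -3, -11, -27]
  [-28, -8, -13, 0, -8, -24]
  [-26, -6, -11, 2, 0, -22]
  [-42, -22, -27, -14, -9, 0]
D(5):
  [0, -∞, -∞, -∞, -∞, -3]
  [-20, 0, -6, 7, -1, -16]
  [-31, -11, 0, -3, -11, -27]
  [-28, -8, -13, 0, -8, -24]
  [-26, -6, -11, 2, 0, -22]
  [-35, -15, -20, -7, -9, 0]
D(6):
  [0, -18, -23, -10, -12, -3]
  [-20, 0, -6, 7, -1, -16]
  [-31, -11, 0, -3, -11, -27]
  [-28, -8, -13, 0, -8, -24]
  [-26, -6, -11, 2, 0, -22]
  [-35, -15, -20, -7, -9, 0]
Answer: A*[4][3] = -13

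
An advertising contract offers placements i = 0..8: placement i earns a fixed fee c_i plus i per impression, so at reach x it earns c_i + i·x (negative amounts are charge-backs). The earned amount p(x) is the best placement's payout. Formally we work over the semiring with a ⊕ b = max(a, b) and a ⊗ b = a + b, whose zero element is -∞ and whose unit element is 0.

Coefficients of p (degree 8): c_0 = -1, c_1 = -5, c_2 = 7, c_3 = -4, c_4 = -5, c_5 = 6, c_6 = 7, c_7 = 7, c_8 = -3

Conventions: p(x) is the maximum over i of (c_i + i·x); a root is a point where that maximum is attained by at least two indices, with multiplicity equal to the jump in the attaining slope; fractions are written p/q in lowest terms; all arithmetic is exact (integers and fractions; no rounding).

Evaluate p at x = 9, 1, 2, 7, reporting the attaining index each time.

p(9) = max(-1+0·9=-1, -5+1·9=4, 7+2·9=25, -4+3·9=23, -5+4·9=31, 6+5·9=51, 7+6·9=61, 7+7·9=70, -3+8·9=69) = 70 (attained by i=7)
p(1) = max(-1+0·1=-1, -5+1·1=-4, 7+2·1=9, -4+3·1=-1, -5+4·1=-1, 6+5·1=11, 7+6·1=13, 7+7·1=14, -3+8·1=5) = 14 (attained by i=7)
p(2) = max(-1+0·2=-1, -5+1·2=-3, 7+2·2=11, -4+3·2=2, -5+4·2=3, 6+5·2=16, 7+6·2=19, 7+7·2=21, -3+8·2=13) = 21 (attained by i=7)
p(7) = max(-1+0·7=-1, -5+1·7=2, 7+2·7=21, -4+3·7=17, -5+4·7=23, 6+5·7=41, 7+6·7=49, 7+7·7=56, -3+8·7=53) = 56 (attained by i=7)
Answer: p(9) = 70; p(1) = 14; p(2) = 21; p(7) = 56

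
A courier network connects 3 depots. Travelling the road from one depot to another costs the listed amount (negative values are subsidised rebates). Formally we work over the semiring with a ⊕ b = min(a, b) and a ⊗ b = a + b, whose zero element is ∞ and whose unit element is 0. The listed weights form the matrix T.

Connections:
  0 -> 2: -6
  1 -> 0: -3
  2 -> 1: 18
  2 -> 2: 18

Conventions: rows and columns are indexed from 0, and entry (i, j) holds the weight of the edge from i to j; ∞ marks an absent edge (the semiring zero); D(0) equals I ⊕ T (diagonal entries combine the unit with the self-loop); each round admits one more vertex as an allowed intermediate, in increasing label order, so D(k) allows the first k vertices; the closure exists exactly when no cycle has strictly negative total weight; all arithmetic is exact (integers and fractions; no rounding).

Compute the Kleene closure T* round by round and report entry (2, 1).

D(0):
  [0, ∞, -6]
  [-3, 0, ∞]
  [∞, 18, 0]
D(1):
  [0, ∞, -6]
  [-3, 0, -9]
  [∞, 18, 0]
D(2):
  [0, ∞, -6]
  [-3, 0, -9]
  [15, 18, 0]
D(3):
  [0, 12, -6]
  [-3, 0, -9]
  [15, 18, 0]
Answer: T*[2][1] = 18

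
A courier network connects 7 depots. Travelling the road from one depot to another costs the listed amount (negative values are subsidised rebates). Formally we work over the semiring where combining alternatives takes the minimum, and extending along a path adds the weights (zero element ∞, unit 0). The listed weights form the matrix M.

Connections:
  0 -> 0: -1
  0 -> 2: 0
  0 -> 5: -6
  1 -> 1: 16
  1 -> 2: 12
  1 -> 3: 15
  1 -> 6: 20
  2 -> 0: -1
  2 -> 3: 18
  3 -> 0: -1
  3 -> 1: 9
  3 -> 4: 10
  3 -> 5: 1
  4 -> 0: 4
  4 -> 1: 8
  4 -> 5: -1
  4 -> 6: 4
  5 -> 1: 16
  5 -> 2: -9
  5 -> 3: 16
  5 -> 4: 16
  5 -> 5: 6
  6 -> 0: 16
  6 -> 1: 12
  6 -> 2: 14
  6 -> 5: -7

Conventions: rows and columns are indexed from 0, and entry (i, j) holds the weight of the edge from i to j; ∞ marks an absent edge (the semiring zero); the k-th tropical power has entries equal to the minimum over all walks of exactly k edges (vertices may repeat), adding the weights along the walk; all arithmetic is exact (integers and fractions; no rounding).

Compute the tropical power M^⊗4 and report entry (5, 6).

M^⊗2:
  [-2, 10, -15, 10, 10, -7, ∞]
  [11, 24, 28, 30, 25, 13, 36]
  [-2, 27, -1, ∞, 28, -7, ∞]
  [-2, 17, -8, 17, 17, -7, 14]
  [3, 15, -10, 15, 15, -3, 28]
  [-10, 22, -3, 9, 22, 12, 20]
  [13, 9, -16, 9, 9, -1, 32]
M^⊗3:
  [-16, 9, -16, 3, 9, -8, 14]
  [10, 29, 4, 29, 29, 5, 29]
  [-3, 9, -16, 9, 9, -8, 32]
  [-9, 9, -16, 9, 9, -8, 21]
  [-11, 13, -12, 8, 13, -3, 19]
  [-11, 18, -10, 15, 19, -16, 26]
  [-17, 15, -10, 2, 15, 5, 13]
M^⊗4:
  [-17, 8, -17, 2, 8, -22, 13]
  [3, 21, -4, 21, 21, 4, 33]
  [-17, 8, -17, 2, 8, -9, 13]
  [-17, 8, -17, 2, 8, -15, 13]
  [-13, 13, -12, 6, 13, -17, 17]
  [-12, 0, -25, 0, 0, -17, 23]
  [-18, 11, -17, 8, 12, -23, 19]
Key observation: the optimum is the walk 5->2->3->4->6, with weight (-9) + 18 + 10 + 4 = 23.
Optimal value attained by: walk 5->2->3->4->6.
Answer: (M^⊗4)[5][6] = 23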